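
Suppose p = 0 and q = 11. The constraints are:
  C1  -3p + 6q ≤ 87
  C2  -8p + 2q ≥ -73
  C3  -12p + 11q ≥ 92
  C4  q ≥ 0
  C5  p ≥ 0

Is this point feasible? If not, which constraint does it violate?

feasible

C1: 66 ≤ 87 ✓
C2: 22 ≥ -73 ✓
C3: 121 ≥ 92 ✓
C4: 11 ≥ 0 ✓
C5: 0 ≥ 0 ✓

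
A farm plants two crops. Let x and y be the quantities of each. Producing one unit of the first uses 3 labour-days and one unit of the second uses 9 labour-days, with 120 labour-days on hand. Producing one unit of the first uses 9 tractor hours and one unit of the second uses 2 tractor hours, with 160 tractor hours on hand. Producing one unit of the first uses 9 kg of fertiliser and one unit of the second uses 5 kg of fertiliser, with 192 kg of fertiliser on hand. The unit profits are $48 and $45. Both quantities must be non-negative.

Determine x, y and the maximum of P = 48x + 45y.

x = 16, y = 8, maximum P = 1128

Feasible corners and P = 48x + 45y:
  (0, 0) → P = 0
  (0, 40/3) → P = 600
  (160/9, 0) → P = 2560/3
  (16, 8) → P = 1128

At the optimal vertex, 3x + 9y = 120 and 9x + 2y = 160.
Solving simultaneously gives x = 16, y = 8.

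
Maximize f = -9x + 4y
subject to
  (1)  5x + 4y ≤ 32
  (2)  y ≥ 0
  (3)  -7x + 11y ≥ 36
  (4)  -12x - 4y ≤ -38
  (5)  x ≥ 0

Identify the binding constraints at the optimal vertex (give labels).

(1) and (4)

Vertices and f = -9x + 4y:
  (208/83, 404/83) → f = -256/83
  (6/7, 97/14) → f = 20
  (137/80, 349/80) → f = 163/80

The maximum is at (6/7, 97/14). Substituting into each constraint, equality holds for (1) and (4); the remaining constraints have slack.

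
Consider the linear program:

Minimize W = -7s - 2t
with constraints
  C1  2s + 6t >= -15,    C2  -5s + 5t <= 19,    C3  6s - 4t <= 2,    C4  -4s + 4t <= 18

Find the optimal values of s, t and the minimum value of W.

Feasible corners and W = -7s - 2t:
  (-189/40, -37/40) → W = 1397/40
  (-12/11, -47/22) → W = 131/11
  (43/5, 62/5) → W = -85

s = 43/5, t = 62/5, minimum W = -85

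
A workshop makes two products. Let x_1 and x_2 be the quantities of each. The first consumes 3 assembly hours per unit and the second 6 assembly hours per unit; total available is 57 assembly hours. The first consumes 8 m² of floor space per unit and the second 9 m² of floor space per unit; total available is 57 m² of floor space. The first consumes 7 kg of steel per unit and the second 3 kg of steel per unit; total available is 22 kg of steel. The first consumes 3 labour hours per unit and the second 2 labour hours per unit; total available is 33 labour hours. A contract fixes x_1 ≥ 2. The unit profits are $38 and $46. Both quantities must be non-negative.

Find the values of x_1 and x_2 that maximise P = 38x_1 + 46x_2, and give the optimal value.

Corner points and P = 38x_1 + 46x_2:
  (22/7, 0) → P = 836/7
  (2, 0) → P = 76
  (2, 8/3) → P = 596/3

The optimum lies where 7x_1 + 3x_2 = 22 and x_1 = 2.
Solving simultaneously gives x_1 = 2, x_2 = 8/3.

x_1 = 2, x_2 = 8/3, maximum P = 596/3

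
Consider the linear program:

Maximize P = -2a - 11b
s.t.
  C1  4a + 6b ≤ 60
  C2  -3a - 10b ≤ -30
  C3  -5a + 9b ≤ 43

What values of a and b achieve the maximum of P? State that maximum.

Vertices and P = -2a - 11b:
  (210/11, -30/11) → P = -90/11
  (47/11, 236/33) → P = -2878/33
  (-160/77, 279/77) → P = -2749/77

At the optimal vertex, 4a + 6b = 60 and -3a - 10b = -30.
Solving simultaneously gives a = 210/11, b = -30/11.

a = 210/11, b = -30/11, maximum P = -90/11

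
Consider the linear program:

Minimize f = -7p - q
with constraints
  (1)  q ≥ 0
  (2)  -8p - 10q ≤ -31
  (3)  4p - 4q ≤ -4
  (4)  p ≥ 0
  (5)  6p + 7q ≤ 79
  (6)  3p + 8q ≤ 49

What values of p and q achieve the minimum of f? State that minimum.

p = 41/11, q = 52/11, minimum f = -339/11

The binding constraints are 4p - 4q = -4 and 3p + 8q = 49.
Solving simultaneously gives p = 41/11, q = 52/11.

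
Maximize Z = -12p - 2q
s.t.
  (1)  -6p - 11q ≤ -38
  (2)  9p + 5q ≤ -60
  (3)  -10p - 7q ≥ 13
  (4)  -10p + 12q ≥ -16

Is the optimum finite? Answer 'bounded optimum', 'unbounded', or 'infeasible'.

unbounded

From the feasible point (-850/69, 234/23), moving in the direction (-7, 10) keeps every constraint satisfied while Z increases without bound.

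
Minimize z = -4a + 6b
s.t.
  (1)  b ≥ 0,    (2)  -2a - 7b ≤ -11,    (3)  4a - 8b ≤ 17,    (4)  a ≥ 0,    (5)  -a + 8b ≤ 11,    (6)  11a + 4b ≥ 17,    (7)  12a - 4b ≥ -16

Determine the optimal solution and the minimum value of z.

The binding constraints are 4a - 8b = 17 and -a + 8b = 11.
Solving simultaneously gives a = 28/3, b = 61/24.

a = 28/3, b = 61/24, minimum z = -265/12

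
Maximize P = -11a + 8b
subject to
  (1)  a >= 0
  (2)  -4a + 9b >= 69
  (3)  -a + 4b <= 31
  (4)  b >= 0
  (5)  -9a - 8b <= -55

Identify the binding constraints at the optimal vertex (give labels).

Corner points and P = -11a + 8b:
  (0, 23/3) → P = 184/3
  (0, 31/4) → P = 62
  (3/7, 55/7) → P = 407/7

The maximum is at (0, 31/4). Substituting into each constraint, equality holds for (1) and (3); the remaining constraints have slack.

(1) and (3)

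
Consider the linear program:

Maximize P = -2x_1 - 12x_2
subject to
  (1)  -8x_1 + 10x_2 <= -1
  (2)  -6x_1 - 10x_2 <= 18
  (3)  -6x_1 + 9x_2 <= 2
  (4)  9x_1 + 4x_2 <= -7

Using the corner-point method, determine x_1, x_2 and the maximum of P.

The binding constraints are -6x_1 - 10x_2 = 18 and 9x_1 + 4x_2 = -7.
Solving simultaneously gives x_1 = 1/33, x_2 = -20/11.

x_1 = 1/33, x_2 = -20/11, maximum P = 718/33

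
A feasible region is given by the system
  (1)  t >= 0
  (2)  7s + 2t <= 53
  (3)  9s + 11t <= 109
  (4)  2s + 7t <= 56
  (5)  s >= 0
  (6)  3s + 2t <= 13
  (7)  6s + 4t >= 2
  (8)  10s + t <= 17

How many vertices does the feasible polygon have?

5

Of the 27 pairwise boundary intersections, those satisfying every inequality are:
  (1/3, 0)
  (17/10, 0)
  (0, 13/2)
  (0, 1/2)
  (21/17, 79/17)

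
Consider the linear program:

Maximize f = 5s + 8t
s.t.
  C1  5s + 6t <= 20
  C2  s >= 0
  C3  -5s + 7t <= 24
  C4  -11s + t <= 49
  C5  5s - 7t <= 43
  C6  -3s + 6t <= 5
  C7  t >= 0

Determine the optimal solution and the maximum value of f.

s = 15/8, t = 85/48, maximum f = 565/24

Extreme points and f = 5s + 8t:
  (15/8, 85/48) → f = 565/24
  (4, 0) → f = 20
  (0, 5/6) → f = 20/3
  (0, 0) → f = 0

At the optimal vertex, 5s + 6t = 20 and -3s + 6t = 5.
Solving simultaneously gives s = 15/8, t = 85/48.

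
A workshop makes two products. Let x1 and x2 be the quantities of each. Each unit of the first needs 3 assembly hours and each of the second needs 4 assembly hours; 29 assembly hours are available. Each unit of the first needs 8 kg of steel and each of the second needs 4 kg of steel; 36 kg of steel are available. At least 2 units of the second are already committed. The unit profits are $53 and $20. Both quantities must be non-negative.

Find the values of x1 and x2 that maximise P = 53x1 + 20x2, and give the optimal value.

Vertices and P = 53x1 + 20x2:
  (0, 29/4) → P = 145
  (0, 2) → P = 40
  (7/5, 31/5) → P = 991/5
  (7/2, 2) → P = 451/2

At the optimal vertex, 8x1 + 4x2 = 36 and x2 = 2.
Solving simultaneously gives x1 = 7/2, x2 = 2.

x1 = 7/2, x2 = 2, maximum P = 451/2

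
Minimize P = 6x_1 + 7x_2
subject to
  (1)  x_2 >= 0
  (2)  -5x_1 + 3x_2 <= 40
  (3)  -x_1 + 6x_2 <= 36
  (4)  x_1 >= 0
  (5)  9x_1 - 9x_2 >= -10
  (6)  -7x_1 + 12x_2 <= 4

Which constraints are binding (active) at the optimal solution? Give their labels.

(1) and (4)

Vertices and P = 6x_1 + 7x_2:
  (0, 0) → P = 0
  (68/5, 124/15) → P = 2092/15
  (0, 1/3) → P = 7/3
The feasible region is unbounded (it extends along (6, 1), (1, 0)), but P strictly increases along every unbounded feasible direction, so there is no improving ray and the minimum is attained at a vertex.

The minimum is at (0, 0). Substituting into each constraint, equality holds for (1) and (4); the remaining constraints have slack.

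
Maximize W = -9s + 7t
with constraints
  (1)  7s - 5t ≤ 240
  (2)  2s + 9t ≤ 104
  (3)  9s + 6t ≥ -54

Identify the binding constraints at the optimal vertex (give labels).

Extreme points and W = -9s + 7t:
  (2680/73, 248/73) → W = -22384/73
  (390/29, -846/29) → W = -9432/29
  (-370/23, 348/23) → W = 5766/23

The maximum is at (-370/23, 348/23). Substituting into each constraint, equality holds for (2) and (3); the remaining constraints have slack.

(2) and (3)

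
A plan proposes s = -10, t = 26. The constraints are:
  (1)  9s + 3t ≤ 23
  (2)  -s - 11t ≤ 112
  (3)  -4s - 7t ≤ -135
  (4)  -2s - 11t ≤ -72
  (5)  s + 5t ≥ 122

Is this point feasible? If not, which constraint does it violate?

Constraint (5): s + 5t = 120, which is not ≥ 122. All other constraints are satisfied.

not feasible — violates (5)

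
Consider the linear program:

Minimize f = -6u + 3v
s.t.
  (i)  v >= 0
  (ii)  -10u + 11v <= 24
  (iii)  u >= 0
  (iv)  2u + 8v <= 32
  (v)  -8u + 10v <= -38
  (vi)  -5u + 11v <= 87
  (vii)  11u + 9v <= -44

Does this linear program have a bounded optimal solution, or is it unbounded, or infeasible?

infeasible

The boundaries v = 0 and 2u + 8v = 32 meet at (16, 0), but that point violates 11u + 9v ≤ -44. Every candidate vertex is excluded by some other constraint, so the feasible region is empty.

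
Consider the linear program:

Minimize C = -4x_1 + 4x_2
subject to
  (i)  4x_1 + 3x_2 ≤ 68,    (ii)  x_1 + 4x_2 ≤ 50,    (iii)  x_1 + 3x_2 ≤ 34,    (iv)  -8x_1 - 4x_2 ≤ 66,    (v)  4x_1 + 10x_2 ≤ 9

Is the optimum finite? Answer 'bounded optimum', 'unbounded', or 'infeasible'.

From the feasible point (653/28, -59/7), moving in the direction (4, -8) keeps every constraint satisfied while C decreases without bound.

unbounded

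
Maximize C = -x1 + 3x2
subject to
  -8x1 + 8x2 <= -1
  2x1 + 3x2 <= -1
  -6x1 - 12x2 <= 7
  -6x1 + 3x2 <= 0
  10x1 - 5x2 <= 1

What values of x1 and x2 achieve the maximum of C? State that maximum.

Corner points and C = -x1 + 3x2:
  (-1/8, -1/4) → C = -5/8
  (-1/20, -3/10) → C = -17/20
  (-7/30, -7/15) → C = -7/6
  (-23/150, -38/75) → C = -41/30

The binding constraints are -8x1 + 8x2 = -1 and 2x1 + 3x2 = -1.
Solving simultaneously gives x1 = -1/8, x2 = -1/4.

x1 = -1/8, x2 = -1/4, maximum C = -5/8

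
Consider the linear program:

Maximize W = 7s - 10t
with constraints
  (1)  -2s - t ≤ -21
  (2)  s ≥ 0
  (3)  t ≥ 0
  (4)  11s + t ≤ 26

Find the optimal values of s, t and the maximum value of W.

Corner points and W = 7s - 10t:
  (0, 21) → W = -210
  (5/9, 179/9) → W = -195
  (0, 26) → W = -260

The binding constraints are -2s - t = -21 and 11s + t = 26.
Solving simultaneously gives s = 5/9, t = 179/9.

s = 5/9, t = 179/9, maximum W = -195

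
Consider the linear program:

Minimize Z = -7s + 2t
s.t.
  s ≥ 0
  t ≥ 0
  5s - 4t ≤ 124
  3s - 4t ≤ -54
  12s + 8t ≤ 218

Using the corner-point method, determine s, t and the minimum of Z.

s = 55/9, t = 217/12, minimum Z = -119/18

Corner points and Z = -7s + 2t:
  (0, 27/2) → Z = 27
  (0, 109/4) → Z = 109/2
  (55/9, 217/12) → Z = -119/18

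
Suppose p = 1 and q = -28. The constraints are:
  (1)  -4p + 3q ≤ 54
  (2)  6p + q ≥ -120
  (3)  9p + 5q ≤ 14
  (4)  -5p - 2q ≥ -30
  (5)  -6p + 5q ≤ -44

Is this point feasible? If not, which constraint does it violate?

feasible

(1): -88 ≤ 54 ✓
(2): -22 ≥ -120 ✓
(3): -131 ≤ 14 ✓
(4): 51 ≥ -30 ✓
(5): -146 ≤ -44 ✓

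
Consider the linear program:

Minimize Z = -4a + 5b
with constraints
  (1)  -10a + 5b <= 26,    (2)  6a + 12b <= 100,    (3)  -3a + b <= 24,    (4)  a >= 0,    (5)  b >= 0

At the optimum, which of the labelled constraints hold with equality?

(2) and (5)

Vertices and Z = -4a + 5b:
  (94/75, 578/75) → Z = 838/25
  (0, 26/5) → Z = 26
  (50/3, 0) → Z = -200/3
  (0, 0) → Z = 0

The minimum is at (50/3, 0). Substituting into each constraint, equality holds for (2) and (5); the remaining constraints have slack.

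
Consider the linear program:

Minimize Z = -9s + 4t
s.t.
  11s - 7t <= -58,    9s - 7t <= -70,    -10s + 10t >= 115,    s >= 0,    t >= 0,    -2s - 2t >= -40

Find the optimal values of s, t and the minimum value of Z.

Feasible corners and Z = -9s + 4t:
  (0, 23/2) → Z = 46
  (17/4, 63/4) → Z = 99/4
  (0, 20) → Z = 80

At the optimal vertex, -10s + 10t = 115 and -2s - 2t = -40.
Solving simultaneously gives s = 17/4, t = 63/4.

s = 17/4, t = 63/4, minimum Z = 99/4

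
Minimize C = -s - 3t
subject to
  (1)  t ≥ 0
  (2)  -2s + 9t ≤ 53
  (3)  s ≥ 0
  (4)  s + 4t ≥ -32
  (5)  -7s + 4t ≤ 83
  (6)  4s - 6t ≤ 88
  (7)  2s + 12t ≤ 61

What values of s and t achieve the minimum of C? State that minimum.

s = 237/10, t = 17/15, minimum C = -271/10

Vertices and C = -s - 3t:
  (0, 0) → C = 0
  (22, 0) → C = -22
  (0, 61/12) → C = -61/4
  (237/10, 17/15) → C = -271/10

The binding constraints are 4s - 6t = 88 and 2s + 12t = 61.
Solving simultaneously gives s = 237/10, t = 17/15.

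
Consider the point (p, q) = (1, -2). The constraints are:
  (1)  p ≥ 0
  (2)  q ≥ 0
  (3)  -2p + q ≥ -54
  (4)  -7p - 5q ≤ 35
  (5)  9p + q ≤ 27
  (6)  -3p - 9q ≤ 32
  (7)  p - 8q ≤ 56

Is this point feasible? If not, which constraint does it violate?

Constraint (2): q = -2, which is not ≥ 0. All other constraints are satisfied.

not feasible — violates (2)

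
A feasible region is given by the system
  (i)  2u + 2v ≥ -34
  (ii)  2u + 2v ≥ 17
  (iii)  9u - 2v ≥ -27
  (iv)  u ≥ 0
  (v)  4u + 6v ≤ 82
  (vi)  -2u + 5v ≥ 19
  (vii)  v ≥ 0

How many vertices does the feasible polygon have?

Pairwise boundary intersections that survive every other constraint:
  (0, 17/2)
  (47/14, 36/7)
  (0, 27/2)
  (1/31, 423/31)
  (37/4, 15/2)

5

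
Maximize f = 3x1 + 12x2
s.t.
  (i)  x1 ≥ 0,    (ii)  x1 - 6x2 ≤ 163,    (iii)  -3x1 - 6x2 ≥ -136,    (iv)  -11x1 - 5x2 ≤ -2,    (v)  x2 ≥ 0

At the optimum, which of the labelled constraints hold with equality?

Extreme points and f = 3x1 + 12x2:
  (0, 68/3) → f = 272
  (0, 2/5) → f = 24/5
  (136/3, 0) → f = 136
  (2/11, 0) → f = 6/11

The maximum is at (0, 68/3). Substituting into each constraint, equality holds for (i) and (iii); the remaining constraints have slack.

(i) and (iii)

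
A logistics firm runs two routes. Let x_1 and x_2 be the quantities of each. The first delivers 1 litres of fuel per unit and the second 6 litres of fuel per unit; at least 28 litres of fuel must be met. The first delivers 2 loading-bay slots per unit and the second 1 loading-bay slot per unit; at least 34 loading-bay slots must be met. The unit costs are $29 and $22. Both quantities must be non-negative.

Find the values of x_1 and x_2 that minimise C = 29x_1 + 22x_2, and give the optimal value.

x_1 = 16, x_2 = 2, minimum C = 508

Feasible corners and C = 29x_1 + 22x_2:
  (0, 34) → C = 748
  (28, 0) → C = 812
  (16, 2) → C = 508
The feasible region is unbounded (it extends along (0, 1), (1, 0)), but C strictly increases along every unbounded feasible direction, so there is no improving ray and the minimum is attained at a vertex.

The binding constraints are x_1 + 6x_2 = 28 and 2x_1 + x_2 = 34.
Solving simultaneously gives x_1 = 16, x_2 = 2.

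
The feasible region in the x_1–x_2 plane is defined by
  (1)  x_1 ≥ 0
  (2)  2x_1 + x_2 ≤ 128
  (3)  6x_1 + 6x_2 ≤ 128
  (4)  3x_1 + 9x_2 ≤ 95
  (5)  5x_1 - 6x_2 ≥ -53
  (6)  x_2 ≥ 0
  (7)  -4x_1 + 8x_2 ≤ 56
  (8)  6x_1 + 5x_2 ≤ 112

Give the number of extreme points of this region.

Intersecting each pair of boundary lines and keeping only the points that satisfy every inequality leaves:
  (0, 0)
  (0, 7)
  (64/15, 137/15)
  (41/3, 6)
  (56/3, 0)

5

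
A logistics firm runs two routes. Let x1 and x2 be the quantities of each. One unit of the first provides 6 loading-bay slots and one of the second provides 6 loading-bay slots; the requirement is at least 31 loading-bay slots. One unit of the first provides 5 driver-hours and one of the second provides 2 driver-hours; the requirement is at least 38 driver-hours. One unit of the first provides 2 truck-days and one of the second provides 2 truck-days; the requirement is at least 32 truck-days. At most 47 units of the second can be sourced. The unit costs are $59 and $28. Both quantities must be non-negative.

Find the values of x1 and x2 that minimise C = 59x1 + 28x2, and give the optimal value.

Vertices and C = 59x1 + 28x2:
  (0, 19) → C = 532
  (0, 47) → C = 1316
  (16, 0) → C = 944
  (2, 14) → C = 510
The feasible region is unbounded (it extends along (1, 0)), but C strictly increases along every unbounded feasible direction, so there is no improving ray and the minimum is attained at a vertex.

The optimum lies where 5x1 + 2x2 = 38 and 2x1 + 2x2 = 32.
Solving simultaneously gives x1 = 2, x2 = 14.

x1 = 2, x2 = 14, minimum C = 510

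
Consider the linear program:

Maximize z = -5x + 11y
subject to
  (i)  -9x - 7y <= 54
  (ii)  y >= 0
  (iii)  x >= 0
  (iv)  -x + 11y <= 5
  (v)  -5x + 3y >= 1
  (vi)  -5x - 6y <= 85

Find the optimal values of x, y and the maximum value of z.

Vertices and z = -5x + 11y:
  (0, 5/11) → z = 5
  (0, 1/3) → z = 11/3
  (1/13, 6/13) → z = 61/13

x = 0, y = 5/11, maximum z = 5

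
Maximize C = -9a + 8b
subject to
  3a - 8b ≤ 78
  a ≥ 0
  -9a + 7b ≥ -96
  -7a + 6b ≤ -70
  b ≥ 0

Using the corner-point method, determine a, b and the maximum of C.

a = 86/5, b = 42/5, maximum C = -438/5

Vertices and C = -9a + 8b:
  (86/5, 42/5) → C = -438/5
  (32/3, 0) → C = -96
  (10, 0) → C = -90

At the optimal vertex, -9a + 7b = -96 and -7a + 6b = -70.
Solving simultaneously gives a = 86/5, b = 42/5.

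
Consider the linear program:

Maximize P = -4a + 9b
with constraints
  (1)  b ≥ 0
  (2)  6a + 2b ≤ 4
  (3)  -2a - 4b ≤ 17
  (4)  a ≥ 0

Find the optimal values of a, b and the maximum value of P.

a = 0, b = 2, maximum P = 18

Vertices and P = -4a + 9b:
  (2/3, 0) → P = -8/3
  (0, 0) → P = 0
  (0, 2) → P = 18

At the optimal vertex, 6a + 2b = 4 and a = 0.
Solving simultaneously gives a = 0, b = 2.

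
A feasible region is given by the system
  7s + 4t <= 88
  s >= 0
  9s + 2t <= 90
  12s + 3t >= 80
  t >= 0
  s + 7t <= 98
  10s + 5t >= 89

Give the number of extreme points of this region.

Of the 21 pairwise boundary intersections, those satisfying every inequality are:
  (92/11, 81/11)
  (224/45, 598/45)
  (10, 0)
  (266/81, 1096/81)
  (133/30, 134/15)
  (89/10, 0)

6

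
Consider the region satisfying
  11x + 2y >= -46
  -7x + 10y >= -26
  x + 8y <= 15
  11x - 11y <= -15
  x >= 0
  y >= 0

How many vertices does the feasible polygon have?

Intersecting each pair of boundary lines and keeping only the points that satisfy every inequality leaves:
  (5/11, 20/11)
  (0, 15/8)
  (0, 15/11)

3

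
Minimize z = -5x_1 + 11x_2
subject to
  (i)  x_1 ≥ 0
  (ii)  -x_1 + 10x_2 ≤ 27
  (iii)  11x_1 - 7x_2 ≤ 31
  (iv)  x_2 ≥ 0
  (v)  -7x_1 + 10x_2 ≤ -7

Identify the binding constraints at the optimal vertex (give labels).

(iii) and (iv)

Feasible corners and z = -5x_1 + 11x_2:
  (31/11, 0) → z = -155/11
  (261/61, 140/61) → z = 235/61
  (1, 0) → z = -5

The minimum is at (31/11, 0). Substituting into each constraint, equality holds for (iii) and (iv); the remaining constraints have slack.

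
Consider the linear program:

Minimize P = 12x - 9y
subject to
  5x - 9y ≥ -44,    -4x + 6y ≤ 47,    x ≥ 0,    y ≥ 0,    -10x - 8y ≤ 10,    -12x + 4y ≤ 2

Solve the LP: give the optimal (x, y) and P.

x = 79/44, y = 259/44, minimum P = -1383/44

Extreme points and P = 12x - 9y:
  (79/44, 259/44) → P = -1383/44
  (0, 0) → P = 0
  (0, 1/2) → P = -9/2
The feasible region is unbounded (it extends along (9, 5), (1, 0)), but P strictly increases along every unbounded feasible direction, so there is no improving ray and the minimum is attained at a vertex.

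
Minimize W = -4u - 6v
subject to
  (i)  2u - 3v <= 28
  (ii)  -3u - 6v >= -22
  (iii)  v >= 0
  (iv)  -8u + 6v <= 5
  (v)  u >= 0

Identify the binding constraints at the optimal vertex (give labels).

Vertices and W = -4u - 6v:
  (22/3, 0) → W = -88/3
  (17/11, 191/66) → W = -259/11
  (0, 0) → W = 0
  (0, 5/6) → W = -5

The minimum is at (22/3, 0). Substituting into each constraint, equality holds for (ii) and (iii); the remaining constraints have slack.

(ii) and (iii)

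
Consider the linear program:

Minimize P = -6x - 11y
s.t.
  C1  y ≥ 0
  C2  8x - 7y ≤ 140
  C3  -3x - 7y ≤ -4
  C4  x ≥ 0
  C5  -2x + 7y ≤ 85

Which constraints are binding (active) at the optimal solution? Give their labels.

Vertices and P = -6x - 11y:
  (35/2, 0) → P = -105
  (4/3, 0) → P = -8
  (75/2, 160/7) → P = -3335/7
  (0, 4/7) → P = -44/7
  (0, 85/7) → P = -935/7

The minimum is at (75/2, 160/7). Substituting into each constraint, equality holds for C2 and C5; the remaining constraints have slack.

C2 and C5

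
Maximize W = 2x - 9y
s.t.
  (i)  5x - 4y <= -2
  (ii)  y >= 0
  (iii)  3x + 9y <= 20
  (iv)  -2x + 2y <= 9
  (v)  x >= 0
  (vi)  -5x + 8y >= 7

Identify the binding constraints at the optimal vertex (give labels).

(v) and (vi)

Extreme points and W = 2x - 9y:
  (62/57, 106/57) → W = -830/57
  (3/5, 5/4) → W = -201/20
  (0, 20/9) → W = -20
  (0, 7/8) → W = -63/8

The maximum is at (0, 7/8). Substituting into each constraint, equality holds for (v) and (vi); the remaining constraints have slack.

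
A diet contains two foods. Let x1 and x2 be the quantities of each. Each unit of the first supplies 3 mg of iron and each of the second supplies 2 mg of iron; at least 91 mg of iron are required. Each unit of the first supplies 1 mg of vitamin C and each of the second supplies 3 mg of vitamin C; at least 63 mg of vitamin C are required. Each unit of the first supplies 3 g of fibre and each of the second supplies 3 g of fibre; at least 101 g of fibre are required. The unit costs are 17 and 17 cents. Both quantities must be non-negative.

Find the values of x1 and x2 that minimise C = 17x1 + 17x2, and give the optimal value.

x1 = 21, x2 = 14, minimum C = 595

Corner points and C = 17x1 + 17x2:
  (0, 91/2) → C = 1547/2
  (63, 0) → C = 1071
  (21, 14) → C = 595
The feasible region is unbounded (it extends along (0, 1), (1, 0)), but C strictly increases along every unbounded feasible direction, so there is no improving ray and the minimum is attained at a vertex.

The optimum lies where 3x1 + 2x2 = 91 and x1 + 3x2 = 63.
Solving simultaneously gives x1 = 21, x2 = 14.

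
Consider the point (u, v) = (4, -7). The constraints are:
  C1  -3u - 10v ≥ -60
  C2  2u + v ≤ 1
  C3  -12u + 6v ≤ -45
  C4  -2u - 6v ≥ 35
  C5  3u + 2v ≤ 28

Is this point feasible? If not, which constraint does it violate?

not feasible — violates C4

Constraint C4: -2u - 6v = 34, which is not ≥ 35. All other constraints are satisfied.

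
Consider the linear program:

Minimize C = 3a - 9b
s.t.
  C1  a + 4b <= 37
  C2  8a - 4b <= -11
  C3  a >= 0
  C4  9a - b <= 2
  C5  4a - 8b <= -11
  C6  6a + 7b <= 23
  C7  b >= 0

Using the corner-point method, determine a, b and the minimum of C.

a = 0, b = 23/7, minimum C = -207/7

Feasible corners and C = 3a - 9b:
  (0, 11/4) → C = -99/4
  (3/16, 25/8) → C = -441/16
  (0, 23/7) → C = -207/7

The binding constraints are a = 0 and 6a + 7b = 23.
Solving simultaneously gives a = 0, b = 23/7.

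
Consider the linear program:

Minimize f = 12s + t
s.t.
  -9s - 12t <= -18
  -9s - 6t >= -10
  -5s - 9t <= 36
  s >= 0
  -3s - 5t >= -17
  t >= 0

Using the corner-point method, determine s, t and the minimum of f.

Feasible corners and f = 12s + t:
  (2/9, 4/3) → f = 4
  (0, 3/2) → f = 3/2
  (0, 5/3) → f = 5/3

The binding constraints are -9s - 12t = -18 and s = 0.
Solving simultaneously gives s = 0, t = 3/2.

s = 0, t = 3/2, minimum f = 3/2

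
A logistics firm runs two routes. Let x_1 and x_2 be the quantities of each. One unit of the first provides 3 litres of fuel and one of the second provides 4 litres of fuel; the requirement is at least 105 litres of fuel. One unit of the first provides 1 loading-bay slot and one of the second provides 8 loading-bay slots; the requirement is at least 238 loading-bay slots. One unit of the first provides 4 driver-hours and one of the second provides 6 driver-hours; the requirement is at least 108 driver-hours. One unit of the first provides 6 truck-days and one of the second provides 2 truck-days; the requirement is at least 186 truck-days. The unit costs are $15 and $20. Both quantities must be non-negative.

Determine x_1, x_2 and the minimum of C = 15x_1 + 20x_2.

The feasible region is unbounded (it extends along (0, 1), (1, 0)), but C strictly increases along every unbounded feasible direction, so there is no improving ray and the minimum is attained at a vertex.

The binding constraints are x_1 + 8x_2 = 238 and 6x_1 + 2x_2 = 186.
Solving simultaneously gives x_1 = 22, x_2 = 27.

x_1 = 22, x_2 = 27, minimum C = 870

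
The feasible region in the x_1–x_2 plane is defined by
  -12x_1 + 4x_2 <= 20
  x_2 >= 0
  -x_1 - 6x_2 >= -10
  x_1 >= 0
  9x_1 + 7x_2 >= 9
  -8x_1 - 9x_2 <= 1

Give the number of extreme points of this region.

Of the 15 pairwise boundary intersections, those satisfying every inequality are:
  (10, 0)
  (1, 0)
  (0, 5/3)
  (0, 9/7)

4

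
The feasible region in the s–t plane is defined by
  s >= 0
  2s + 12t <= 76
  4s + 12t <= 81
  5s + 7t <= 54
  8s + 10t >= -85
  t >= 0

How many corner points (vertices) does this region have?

5

The feasible vertices (each the meet of two boundaries and inside every other half-plane) are:
  (0, 19/3)
  (0, 0)
  (5/2, 71/12)
  (81/32, 189/32)
  (54/5, 0)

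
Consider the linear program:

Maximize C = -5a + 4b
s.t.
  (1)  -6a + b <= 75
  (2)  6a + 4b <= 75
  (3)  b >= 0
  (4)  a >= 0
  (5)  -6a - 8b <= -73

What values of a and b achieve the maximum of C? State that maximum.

a = 0, b = 75/4, maximum C = 75

The optimum lies where 6a + 4b = 75 and a = 0.
Solving simultaneously gives a = 0, b = 75/4.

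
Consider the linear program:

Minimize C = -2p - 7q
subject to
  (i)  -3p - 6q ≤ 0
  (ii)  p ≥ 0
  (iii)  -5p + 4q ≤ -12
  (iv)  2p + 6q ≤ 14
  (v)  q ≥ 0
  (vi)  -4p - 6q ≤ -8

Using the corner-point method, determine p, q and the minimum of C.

p = 64/19, q = 23/19, minimum C = -289/19

Vertices and C = -2p - 7q:
  (64/19, 23/19) → C = -289/19
  (12/5, 0) → C = -24/5
  (7, 0) → C = -14

At the optimal vertex, -5p + 4q = -12 and 2p + 6q = 14.
Solving simultaneously gives p = 64/19, q = 23/19.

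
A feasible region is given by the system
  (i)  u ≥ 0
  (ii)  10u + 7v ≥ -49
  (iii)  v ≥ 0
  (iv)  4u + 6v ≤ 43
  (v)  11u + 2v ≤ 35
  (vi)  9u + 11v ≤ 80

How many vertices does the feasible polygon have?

5

The feasible vertices (each the meet of two boundaries and inside every other half-plane) are:
  (0, 0)
  (0, 43/6)
  (35/11, 0)
  (7/10, 67/10)
  (225/103, 565/103)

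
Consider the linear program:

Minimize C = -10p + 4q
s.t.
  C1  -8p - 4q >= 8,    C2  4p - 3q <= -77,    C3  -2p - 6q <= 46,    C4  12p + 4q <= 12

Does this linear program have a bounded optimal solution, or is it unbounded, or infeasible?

bounded optimum

Corner points and C = -10p + 4q:
  (-83/10, 73/5) → C = 707/5
  (-20, -1) → C = 196
The feasible region has finitely many vertices and no improving ray; the minimum is 707/5 at (-83/10, 73/5).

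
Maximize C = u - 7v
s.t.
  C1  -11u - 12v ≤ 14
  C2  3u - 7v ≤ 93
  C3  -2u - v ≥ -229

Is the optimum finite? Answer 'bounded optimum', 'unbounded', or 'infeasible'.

bounded optimum

Feasible corners and C = u - 7v:
  (1018/113, -1065/113) → C = 8473/113
  (1696/17, 501/17) → C = -1811/17
The feasible region has finitely many vertices and no improving ray; the maximum is 8473/113 at (1018/113, -1065/113).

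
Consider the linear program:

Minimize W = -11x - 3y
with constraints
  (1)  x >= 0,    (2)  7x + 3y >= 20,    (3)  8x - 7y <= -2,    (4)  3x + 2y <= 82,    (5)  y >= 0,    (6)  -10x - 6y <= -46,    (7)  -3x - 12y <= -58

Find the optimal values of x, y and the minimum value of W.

x = 570/37, y = 662/37, minimum W = -8256/37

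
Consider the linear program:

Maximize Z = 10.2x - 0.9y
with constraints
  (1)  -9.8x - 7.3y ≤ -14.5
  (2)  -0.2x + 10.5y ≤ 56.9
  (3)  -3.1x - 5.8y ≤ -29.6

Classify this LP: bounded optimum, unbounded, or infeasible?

From the feasible point (-1922/3371, 18231/3371), moving in the direction (5.8, -3.1) keeps every constraint satisfied while Z increases without bound.

unbounded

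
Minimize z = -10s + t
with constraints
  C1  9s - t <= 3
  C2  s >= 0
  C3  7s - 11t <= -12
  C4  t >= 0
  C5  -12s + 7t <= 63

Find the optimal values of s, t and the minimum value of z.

s = 28/17, t = 201/17, minimum z = -79/17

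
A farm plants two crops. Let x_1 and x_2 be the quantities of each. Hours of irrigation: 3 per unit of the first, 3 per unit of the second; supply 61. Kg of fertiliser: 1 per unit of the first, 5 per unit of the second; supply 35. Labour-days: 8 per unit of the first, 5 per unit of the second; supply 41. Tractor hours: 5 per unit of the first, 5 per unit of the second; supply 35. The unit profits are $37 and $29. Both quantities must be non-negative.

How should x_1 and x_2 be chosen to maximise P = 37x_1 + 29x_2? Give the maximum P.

x_1 = 2, x_2 = 5, maximum P = 219

Corner points and P = 37x_1 + 29x_2:
  (0, 0) → P = 0
  (0, 7) → P = 203
  (41/8, 0) → P = 1517/8
  (2, 5) → P = 219

The binding constraints are 8x_1 + 5x_2 = 41 and 5x_1 + 5x_2 = 35.
Solving simultaneously gives x_1 = 2, x_2 = 5.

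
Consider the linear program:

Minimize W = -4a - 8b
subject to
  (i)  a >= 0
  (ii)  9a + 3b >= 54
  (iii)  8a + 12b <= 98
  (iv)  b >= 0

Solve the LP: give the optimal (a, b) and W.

Vertices and W = -4a - 8b:
  (59/14, 75/14) → W = -418/7
  (6, 0) → W = -24
  (49/4, 0) → W = -49

a = 59/14, b = 75/14, minimum W = -418/7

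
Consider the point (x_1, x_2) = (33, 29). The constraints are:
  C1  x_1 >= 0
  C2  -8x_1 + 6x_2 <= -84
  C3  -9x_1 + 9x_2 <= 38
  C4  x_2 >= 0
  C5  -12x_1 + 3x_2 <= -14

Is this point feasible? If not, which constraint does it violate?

C1: 33 ≥ 0 ✓
C2: -90 ≤ -84 ✓
C3: -36 ≤ 38 ✓
C4: 29 ≥ 0 ✓
C5: -309 ≤ -14 ✓

feasible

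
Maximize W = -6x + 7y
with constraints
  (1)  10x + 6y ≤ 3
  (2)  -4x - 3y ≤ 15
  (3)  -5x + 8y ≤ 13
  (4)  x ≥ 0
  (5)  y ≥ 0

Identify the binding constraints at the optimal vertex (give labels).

Vertices and W = -6x + 7y:
  (0, 1/2) → W = 7/2
  (3/10, 0) → W = -9/5
  (0, 0) → W = 0

The maximum is at (0, 1/2). Substituting into each constraint, equality holds for (1) and (4); the remaining constraints have slack.

(1) and (4)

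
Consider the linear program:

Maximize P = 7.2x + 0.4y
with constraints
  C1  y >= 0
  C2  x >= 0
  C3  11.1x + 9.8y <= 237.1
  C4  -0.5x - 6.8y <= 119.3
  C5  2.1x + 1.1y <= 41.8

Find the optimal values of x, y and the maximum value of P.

x = 418/21, y = 0, maximum P = 5016/35

Vertices and P = 7.2x + 0.4y:
  (0, 0) → P = 0
  (418/21, 0) → P = 5016/35
  (0, 2371/98) → P = 2371/245
  (4961/279, 377/93) → P = 60286/465

At the optimal vertex, y = 0 and 2.1x + 1.1y = 41.8.
Solving simultaneously gives x = 418/21, y = 0.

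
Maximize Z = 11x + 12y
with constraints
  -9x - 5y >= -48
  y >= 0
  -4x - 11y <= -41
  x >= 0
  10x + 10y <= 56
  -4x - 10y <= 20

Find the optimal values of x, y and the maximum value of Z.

x = 0, y = 28/5, maximum Z = 336/5

Extreme points and Z = 11x + 12y:
  (0, 41/11) → Z = 492/11
  (103/35, 93/35) → Z = 2249/35
  (0, 28/5) → Z = 336/5

At the optimal vertex, x = 0 and 10x + 10y = 56.
Solving simultaneously gives x = 0, y = 28/5.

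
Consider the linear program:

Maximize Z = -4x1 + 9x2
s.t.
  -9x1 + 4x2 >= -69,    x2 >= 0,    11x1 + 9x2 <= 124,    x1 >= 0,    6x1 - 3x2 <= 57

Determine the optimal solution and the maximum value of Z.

x1 = 0, x2 = 124/9, maximum Z = 124

Vertices and Z = -4x1 + 9x2:
  (23/3, 0) → Z = -92/3
  (1117/125, 357/125) → Z = -251/25
  (0, 0) → Z = 0
  (0, 124/9) → Z = 124

At the optimal vertex, 11x1 + 9x2 = 124 and x1 = 0.
Solving simultaneously gives x1 = 0, x2 = 124/9.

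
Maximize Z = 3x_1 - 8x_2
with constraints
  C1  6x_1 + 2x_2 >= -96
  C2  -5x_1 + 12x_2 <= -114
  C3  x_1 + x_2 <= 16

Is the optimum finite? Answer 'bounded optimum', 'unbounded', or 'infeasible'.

unbounded

From the feasible point (-462/41, -582/41), moving in the direction (2, -6) keeps every constraint satisfied while Z increases without bound.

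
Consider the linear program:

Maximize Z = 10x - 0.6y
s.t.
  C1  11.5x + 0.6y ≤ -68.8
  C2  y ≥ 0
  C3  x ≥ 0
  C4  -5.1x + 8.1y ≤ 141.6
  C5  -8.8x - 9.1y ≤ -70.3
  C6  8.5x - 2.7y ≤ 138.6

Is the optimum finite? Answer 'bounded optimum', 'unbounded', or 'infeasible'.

infeasible

The boundaries y = 0 and -8.8x - 9.1y = -70.3 meet at (703/88, 0), but that point violates 11.5x + 0.6y ≤ -68.8. Every candidate vertex is excluded by some other constraint, so the feasible region is empty.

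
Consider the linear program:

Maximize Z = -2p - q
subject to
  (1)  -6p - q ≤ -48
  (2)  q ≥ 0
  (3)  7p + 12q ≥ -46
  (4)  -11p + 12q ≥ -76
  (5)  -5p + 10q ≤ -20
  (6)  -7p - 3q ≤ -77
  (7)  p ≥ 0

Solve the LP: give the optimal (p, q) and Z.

Corner points and Z = -2p - q:
  (52/5, 16/5) → Z = -24
  (128/13, 35/13) → Z = -291/13
  (166/17, 49/17) → Z = -381/17

At the optimal vertex, -11p + 12q = -76 and -7p - 3q = -77.
Solving simultaneously gives p = 128/13, q = 35/13.

p = 128/13, q = 35/13, maximum Z = -291/13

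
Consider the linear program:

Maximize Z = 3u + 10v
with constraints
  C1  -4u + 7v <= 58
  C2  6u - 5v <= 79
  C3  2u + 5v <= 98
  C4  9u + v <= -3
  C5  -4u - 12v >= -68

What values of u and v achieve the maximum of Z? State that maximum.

u = -55/19, v = 126/19, maximum Z = 1095/19

Corner points and Z = 3u + 10v:
  (-55/19, 126/19) → Z = 1095/19
  (64/51, -243/17) → Z = -2366/17
  (-1, 6) → Z = 57
The feasible region is unbounded (it extends along (-5, -6), (-7, -4)), but Z strictly decreases along every unbounded feasible direction, so there is no improving ray and the maximum is attained at a vertex.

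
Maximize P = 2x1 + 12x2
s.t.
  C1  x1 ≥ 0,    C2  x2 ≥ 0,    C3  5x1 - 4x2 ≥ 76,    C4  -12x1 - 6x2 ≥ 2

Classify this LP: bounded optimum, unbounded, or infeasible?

infeasible

The boundaries x1 = 0 and 5x1 - 4x2 = 76 meet at (0, -19), but that point violates x2 ≥ 0. Every candidate vertex is excluded by some other constraint, so the feasible region is empty.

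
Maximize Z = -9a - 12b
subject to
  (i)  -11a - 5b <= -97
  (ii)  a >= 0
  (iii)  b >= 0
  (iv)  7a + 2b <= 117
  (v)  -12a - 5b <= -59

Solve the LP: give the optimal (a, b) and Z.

a = 97/11, b = 0, maximum Z = -873/11

Feasible corners and Z = -9a - 12b:
  (0, 97/5) → Z = -1164/5
  (97/11, 0) → Z = -873/11
  (0, 117/2) → Z = -702
  (117/7, 0) → Z = -1053/7

The binding constraints are -11a - 5b = -97 and b = 0.
Solving simultaneously gives a = 97/11, b = 0.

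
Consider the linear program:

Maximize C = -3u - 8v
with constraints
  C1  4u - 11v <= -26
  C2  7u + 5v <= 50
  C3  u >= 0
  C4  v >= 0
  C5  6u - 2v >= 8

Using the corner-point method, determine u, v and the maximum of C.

Extreme points and C = -3u - 8v:
  (420/97, 382/97) → C = -4316/97
  (70/29, 94/29) → C = -962/29
  (35/11, 61/11) → C = -593/11

u = 70/29, v = 94/29, maximum C = -962/29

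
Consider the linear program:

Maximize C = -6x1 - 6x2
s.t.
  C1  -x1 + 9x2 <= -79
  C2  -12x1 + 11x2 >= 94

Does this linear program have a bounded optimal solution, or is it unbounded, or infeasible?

From the feasible point (-1715/97, -1042/97), moving in the direction (-9, -1) keeps every constraint satisfied while C increases without bound.

unbounded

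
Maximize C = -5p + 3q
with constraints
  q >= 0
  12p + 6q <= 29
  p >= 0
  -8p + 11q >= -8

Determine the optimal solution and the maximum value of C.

p = 0, q = 29/6, maximum C = 29/2

Feasible corners and C = -5p + 3q:
  (0, 0) → C = 0
  (1, 0) → C = -5
  (0, 29/6) → C = 29/2
  (367/180, 34/45) → C = -1427/180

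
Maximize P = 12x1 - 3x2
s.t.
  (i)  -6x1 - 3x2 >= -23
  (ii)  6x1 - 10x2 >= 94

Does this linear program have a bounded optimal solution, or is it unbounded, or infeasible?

From the feasible point (256/39, -71/13), moving in the direction (3, -6) keeps every constraint satisfied while P increases without bound.

unbounded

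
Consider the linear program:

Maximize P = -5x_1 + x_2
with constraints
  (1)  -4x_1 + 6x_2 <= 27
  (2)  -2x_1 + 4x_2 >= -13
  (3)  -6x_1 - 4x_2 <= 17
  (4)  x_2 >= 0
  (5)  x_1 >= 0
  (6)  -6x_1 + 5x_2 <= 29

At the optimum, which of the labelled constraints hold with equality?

Feasible corners and P = -5x_1 + x_2:
  (0, 9/2) → P = 9/2
  (13/2, 0) → P = -65/2
  (0, 0) → P = 0
The feasible region is unbounded (it extends along (3, 2), (2, 1)), but P strictly decreases along every unbounded feasible direction, so there is no improving ray and the maximum is attained at a vertex.

The maximum is at (0, 9/2). Substituting into each constraint, equality holds for (1) and (5); the remaining constraints have slack.

(1) and (5)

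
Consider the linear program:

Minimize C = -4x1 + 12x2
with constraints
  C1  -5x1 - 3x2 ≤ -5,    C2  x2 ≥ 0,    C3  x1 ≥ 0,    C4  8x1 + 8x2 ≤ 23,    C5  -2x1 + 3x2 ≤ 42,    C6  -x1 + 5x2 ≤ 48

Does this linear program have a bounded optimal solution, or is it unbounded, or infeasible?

Feasible corners and C = -4x1 + 12x2:
  (1, 0) → C = -4
  (0, 5/3) → C = 20
  (23/8, 0) → C = -23/2
  (0, 23/8) → C = 69/2
The feasible region has finitely many vertices and no improving ray; the minimum is -23/2 at (23/8, 0).

bounded optimum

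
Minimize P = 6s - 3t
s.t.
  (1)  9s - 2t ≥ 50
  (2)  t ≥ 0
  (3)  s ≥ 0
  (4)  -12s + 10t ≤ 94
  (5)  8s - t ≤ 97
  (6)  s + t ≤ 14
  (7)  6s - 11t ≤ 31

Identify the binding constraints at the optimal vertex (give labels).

(1) and (6)

Corner points and P = 6s - 3t:
  (78/11, 76/11) → P = 240/11
  (488/87, 7/29) → P = 955/29
  (185/17, 53/17) → P = 951/17

The minimum is at (78/11, 76/11). Substituting into each constraint, equality holds for (1) and (6); the remaining constraints have slack.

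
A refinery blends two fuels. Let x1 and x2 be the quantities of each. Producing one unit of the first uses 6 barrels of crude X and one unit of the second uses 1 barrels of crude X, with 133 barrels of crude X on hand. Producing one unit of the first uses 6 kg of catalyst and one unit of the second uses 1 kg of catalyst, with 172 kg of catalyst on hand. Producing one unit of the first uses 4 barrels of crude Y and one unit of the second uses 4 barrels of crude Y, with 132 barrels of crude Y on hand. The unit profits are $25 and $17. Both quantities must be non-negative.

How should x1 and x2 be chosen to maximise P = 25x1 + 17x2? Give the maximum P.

Feasible corners and P = 25x1 + 17x2:
  (0, 0) → P = 0
  (0, 33) → P = 561
  (133/6, 0) → P = 3325/6
  (20, 13) → P = 721

x1 = 20, x2 = 13, maximum P = 721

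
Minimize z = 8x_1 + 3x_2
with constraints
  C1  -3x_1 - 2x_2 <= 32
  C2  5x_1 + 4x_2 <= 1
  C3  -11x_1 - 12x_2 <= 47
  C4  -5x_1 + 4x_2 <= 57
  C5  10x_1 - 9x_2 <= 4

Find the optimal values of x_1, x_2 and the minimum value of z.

Extreme points and z = 8x_1 + 3x_2:
  (-28/5, 29/4) → z = -461/20
  (5/17, -2/17) → z = 2
  (-109/13, 49/13) → z = -725/13
  (-125/73, -514/219) → z = -1514/73

At the optimal vertex, -11x_1 - 12x_2 = 47 and -5x_1 + 4x_2 = 57.
Solving simultaneously gives x_1 = -109/13, x_2 = 49/13.

x_1 = -109/13, x_2 = 49/13, minimum z = -725/13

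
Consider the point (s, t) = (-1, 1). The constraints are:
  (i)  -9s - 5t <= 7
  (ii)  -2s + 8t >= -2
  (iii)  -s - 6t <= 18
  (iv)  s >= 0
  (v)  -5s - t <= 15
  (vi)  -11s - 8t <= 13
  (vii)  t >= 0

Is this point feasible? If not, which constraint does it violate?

Constraint (iv): s = -1, which is not ≥ 0. All other constraints are satisfied.

not feasible — violates (iv)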